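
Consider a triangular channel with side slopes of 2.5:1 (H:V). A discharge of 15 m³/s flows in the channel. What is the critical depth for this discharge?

At critical depth, Q² T / (g A³) = 1, i.e. A³/T = Q²/g = 15²/9.81 = 22.94.
Trying y = 1.76 m: A³/T = 52.77 — over.
Trying y = 1.07 m: A³/T = 4.383 — short.
Trying y = 1.49 m: A³/T = 22.95 — matches.

y_c = 1.49 m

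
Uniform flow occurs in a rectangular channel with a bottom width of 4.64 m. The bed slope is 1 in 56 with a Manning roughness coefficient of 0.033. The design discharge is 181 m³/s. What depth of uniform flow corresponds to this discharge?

Manning's equation rearranged: A R^(2/3) = nQ / (1·√S) = 0.033 × 181 / (√0.01786) = 44.7.
At y = 7.97 m: A R^(2/3) = 54.66 — over.
At y = 5.08 m: A R^(2/3) = 32.15 — short.
At y = 6.7 m: A R^(2/3) = 44.69 — ≈ 44.7.

y_n = 6.7 m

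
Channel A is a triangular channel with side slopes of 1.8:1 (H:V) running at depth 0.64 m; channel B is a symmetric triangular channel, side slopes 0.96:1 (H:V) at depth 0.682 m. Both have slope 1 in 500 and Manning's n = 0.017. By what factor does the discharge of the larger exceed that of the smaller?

1.85

Channel A: For a triangular section with side slope z = 1.8: A = zy² = 1.8×0.64² = 0.7373 m²; P = 2y√(1+z²) = 2×0.64×2.059 = 2.636 m. Hydraulic radius R = A/P = 0.7373/2.636 = 0.2797 m. Q_A = (1/0.017)·0.7373·0.2797^(2/3)·√0.002 = 0.8296 m³/s.
Channel B: For a triangular section with side slope z = 0.96: A = zy² = 0.96×0.682² = 0.4465 m²; P = 2y√(1+z²) = 2×0.682×1.386 = 1.891 m. Hydraulic radius R = A/P = 0.4465/1.891 = 0.2362 m. Q_B = (1/0.017)·0.4465·0.2362^(2/3)·√0.002 = 0.4488 m³/s.
The larger discharge is 0.8296 m³/s and the smaller is 0.4488 m³/s; the ratio is 1.85.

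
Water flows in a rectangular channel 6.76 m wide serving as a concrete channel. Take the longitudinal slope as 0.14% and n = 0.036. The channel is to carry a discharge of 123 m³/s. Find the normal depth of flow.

y_n = 9.52 m

Manning's equation rearranged: A R^(2/3) = nQ / (1·√S) = 0.036 × 123 / (√0.0014) = 118.3.
Trying y = 7.46 m: A R^(2/3) = 88.53 — too small.
Trying y = 9.52 m: A R^(2/3) = 118.4 — ≈ 118.3.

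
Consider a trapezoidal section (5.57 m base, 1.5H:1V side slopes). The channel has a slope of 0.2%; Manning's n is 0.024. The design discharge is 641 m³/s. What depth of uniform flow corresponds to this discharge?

Manning's equation rearranged: A R^(2/3) = nQ / (1·√S) = 0.024 × 641 / (√0.002) = 344.
At y = 6.25 m: A R^(2/3) = 208 — low.
At y = 9.33 m: A R^(2/3) = 508.9 — high.
At y = 7.85 m: A R^(2/3) = 344.2 — matches.

y_n = 7.85 m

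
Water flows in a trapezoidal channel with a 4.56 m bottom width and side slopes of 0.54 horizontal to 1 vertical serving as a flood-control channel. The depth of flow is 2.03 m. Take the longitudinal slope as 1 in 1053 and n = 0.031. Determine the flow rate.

Q = 13.3 m³/s

With bottom width b = 4.56 m and side slope z = 0.54: A = (b + zy)y = (4.56 + 0.54×2.03)×2.03 = 11.48 m²; P = b + 2y√(1+z²) = 4.56 + 2×2.03×1.136 = 9.174 m.
Hydraulic radius R = A/P = 11.48/9.174 = 1.252 m.
Manning's equation: Q = (1/n) A R^(2/3) S^(1/2) = (1/0.031) × 11.48 × 1.252^(2/3) × 0.0009497^(1/2) = 13.3 m³/s.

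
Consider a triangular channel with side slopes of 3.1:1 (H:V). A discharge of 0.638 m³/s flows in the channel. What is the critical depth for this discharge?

At critical depth, Q² T / (g A³) = 1, i.e. A³/T = Q²/g = 0.638²/9.81 = 0.04149.
At y = 0.301 m: A³/T = 0.01187 — low.
At y = 0.453 m: A³/T = 0.09166 — high.
At y = 0.387 m: A³/T = 0.04171 — matches.

y_c = 0.387 m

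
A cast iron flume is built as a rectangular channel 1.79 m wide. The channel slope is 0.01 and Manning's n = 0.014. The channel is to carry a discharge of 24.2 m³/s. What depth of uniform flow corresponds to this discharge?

y_n = 2.5 m

Manning's equation rearranged: A R^(2/3) = nQ / (1·√S) = 0.014 × 24.2 / (√0.01) = 3.388.
At y = 2.11 m: A R^(2/3) = 2.771 — too small.
At y = 3.07 m: A R^(2/3) = 4.303 — too large.
At y = 2.5 m: A R^(2/3) = 3.389 — close enough.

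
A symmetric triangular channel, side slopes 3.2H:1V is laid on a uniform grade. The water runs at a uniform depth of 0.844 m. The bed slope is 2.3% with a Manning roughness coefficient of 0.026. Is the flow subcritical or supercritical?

For a triangular section with side slope z = 3.2: A = zy² = 3.2×0.844² = 2.279 m²; P = 2y√(1+z²) = 2×0.844×3.353 = 5.659 m.
Hydraulic radius R = A/P = 2.279/5.659 = 0.4028 m.
V = (1/n) R^(2/3) √S = (1/0.026) × 0.4028^(2/3) × √0.023 = 3.181 m/s. Hydraulic depth D_h = A/T = 2.279/5.402 = 0.422 m.
Froude number Fr = V/√(g·D_h) = 3.181/√(9.81×0.422) = 1.56, which is greater than 1, so the flow is supercritical.

supercritical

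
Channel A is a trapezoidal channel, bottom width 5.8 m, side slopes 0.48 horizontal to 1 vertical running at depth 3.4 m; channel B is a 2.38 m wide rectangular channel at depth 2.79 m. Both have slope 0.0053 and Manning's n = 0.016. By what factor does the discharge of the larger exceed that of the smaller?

Channel A: With bottom width b = 5.8 m and side slope z = 0.48: A = (b + zy)y = (5.8 + 0.48×3.4)×3.4 = 25.27 m²; P = b + 2y√(1+z²) = 5.8 + 2×3.4×1.109 = 13.34 m. Hydraulic radius R = A/P = 25.27/13.34 = 1.894 m. Q_A = (1/0.016)·25.27·1.894^(2/3)·√0.0053 = 176 m³/s.
Channel B: Flow area A = b·y = 2.38 × 2.79 = 6.64 m². Wetted perimeter P = b + 2y = 2.38 + 2×2.79 = 7.96 m. Hydraulic radius R = A/P = 6.64/7.96 = 0.8342 m. Q_B = (1/0.016)·6.64·0.8342^(2/3)·√0.0053 = 26.77 m³/s.
The larger discharge is 176 m³/s and the smaller is 26.77 m³/s; the ratio is 6.57.

6.57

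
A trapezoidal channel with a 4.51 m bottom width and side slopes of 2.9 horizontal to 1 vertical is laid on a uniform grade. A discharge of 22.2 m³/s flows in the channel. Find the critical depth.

At critical depth, Q² T / (g A³) = 1, i.e. A³/T = Q²/g = 22.2²/9.81 = 50.24.
Trying y = 1.29 m: A³/T = 100.6 — over.
Trying y = 1.07 m: A³/T = 50.44 — close enough.

y_c = 1.07 m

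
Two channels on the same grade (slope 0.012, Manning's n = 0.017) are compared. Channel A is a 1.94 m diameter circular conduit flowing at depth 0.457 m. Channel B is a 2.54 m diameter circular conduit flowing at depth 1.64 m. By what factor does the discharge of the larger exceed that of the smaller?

12.6

Channel A: For a circular section of diameter D = 1.94 m at depth y = 0.457 m, the central angle is θ = 2 arccos(1 − 2y/D) = 2.027 rad. Then A = (D²/8)(θ − sin θ) = 0.5313 m² and P = Dθ/2 = 1.966 m. Hydraulic radius R = A/P = 0.5313/1.966 = 0.2702 m. Q_A = (1/0.017)·0.5313·0.2702^(2/3)·√0.012 = 1.431 m³/s.
Channel B: For a circular section of diameter D = 2.54 m at depth y = 1.64 m, the central angle is θ = 2 arccos(1 − 2y/D) = 3.733 rad. Then A = (D²/8)(θ − sin θ) = 3.46 m² and P = Dθ/2 = 4.741 m. Hydraulic radius R = A/P = 3.46/4.741 = 0.7298 m. Q_B = (1/0.017)·3.46·0.7298^(2/3)·√0.012 = 18.07 m³/s.
The larger discharge is 18.07 m³/s and the smaller is 1.431 m³/s; the ratio is 12.6.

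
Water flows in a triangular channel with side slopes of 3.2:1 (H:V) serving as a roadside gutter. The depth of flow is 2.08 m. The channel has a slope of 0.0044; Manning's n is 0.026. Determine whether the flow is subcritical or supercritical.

subcritical

For a triangular section with side slope z = 3.2: A = zy² = 3.2×2.08² = 13.84 m²; P = 2y√(1+z²) = 2×2.08×3.353 = 13.95 m.
Hydraulic radius R = A/P = 13.84/13.95 = 0.9927 m.
V = (1/n) R^(2/3) √S = (1/0.026) × 0.9927^(2/3) × √0.0044 = 2.539 m/s. Hydraulic depth D_h = A/T = 13.84/13.31 = 1.04 m.
Froude number Fr = V/√(g·D_h) = 2.539/√(9.81×1.04) = 0.795, which is less than 1, so the flow is subcritical.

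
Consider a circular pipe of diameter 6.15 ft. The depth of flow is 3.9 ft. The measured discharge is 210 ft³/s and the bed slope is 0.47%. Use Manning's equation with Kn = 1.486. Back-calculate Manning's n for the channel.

For a circular section of diameter D = 6.15 ft at depth y = 3.9 ft, the central angle is θ = 2 arccos(1 − 2y/D) = 3.685 rad. Then A = (D²/8)(θ − sin θ) = 19.87 ft² and P = Dθ/2 = 11.33 ft.
Hydraulic radius R = A/P = 19.87/11.33 = 1.753 ft.
Rearranging Manning's equation: n = (1.486/Q) A R^(2/3) S^(1/2) = (1.486/210) × 19.87 × 1.753^(2/3) × √0.0047 = 0.014.

n = 0.014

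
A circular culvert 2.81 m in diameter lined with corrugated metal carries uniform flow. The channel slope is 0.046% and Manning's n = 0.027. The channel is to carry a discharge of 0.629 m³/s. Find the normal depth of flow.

y_n = 0.764 m

Manning's equation rearranged: A R^(2/3) = nQ / (1·√S) = 0.027 × 0.629 / (√0.00046) = 0.7918.
Try y = 0.623 m: A R^(2/3) = 0.5283 — low.
Try y = 0.764 m: A R^(2/3) = 0.7922 — matches.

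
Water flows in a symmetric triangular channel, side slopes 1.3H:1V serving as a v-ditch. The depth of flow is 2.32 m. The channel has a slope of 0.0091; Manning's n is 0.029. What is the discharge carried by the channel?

Q = 21.8 m³/s

For a triangular section with side slope z = 1.3: A = zy² = 1.3×2.32² = 6.997 m²; P = 2y√(1+z²) = 2×2.32×1.64 = 7.61 m.
Hydraulic radius R = A/P = 6.997/7.61 = 0.9194 m.
Manning's equation: Q = (1/n) A R^(2/3) S^(1/2) = (1/0.029) × 6.997 × 0.9194^(2/3) × 0.0091^(1/2) = 21.8 m³/s.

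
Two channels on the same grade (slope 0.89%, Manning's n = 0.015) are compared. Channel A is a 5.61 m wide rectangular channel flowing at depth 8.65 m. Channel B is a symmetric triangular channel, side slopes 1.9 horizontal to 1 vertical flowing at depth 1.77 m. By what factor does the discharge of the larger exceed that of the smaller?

15.8

Channel A: Flow area A = b·y = 5.61 × 8.65 = 48.53 m². Wetted perimeter P = b + 2y = 5.61 + 2×8.65 = 22.91 m. Hydraulic radius R = A/P = 48.53/22.91 = 2.118 m. Q_A = (1/0.015)·48.53·2.118^(2/3)·√0.0089 = 503.4 m³/s.
Channel B: For a triangular section with side slope z = 1.9: A = zy² = 1.9×1.77² = 5.953 m²; P = 2y√(1+z²) = 2×1.77×2.147 = 7.601 m. Hydraulic radius R = A/P = 5.953/7.601 = 0.7832 m. Q_B = (1/0.015)·5.953·0.7832^(2/3)·√0.0089 = 31.81 m³/s.
The larger discharge is 503.4 m³/s and the smaller is 31.81 m³/s; the ratio is 15.8.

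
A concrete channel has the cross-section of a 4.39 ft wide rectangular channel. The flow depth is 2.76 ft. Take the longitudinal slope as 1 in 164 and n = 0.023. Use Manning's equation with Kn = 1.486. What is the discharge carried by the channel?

Q = 69.9 ft³/s

Flow area A = b·y = 4.39 × 2.76 = 12.12 ft². Wetted perimeter P = b + 2y = 4.39 + 2×2.76 = 9.91 ft.
Hydraulic radius R = A/P = 12.12/9.91 = 1.223 ft.
Manning's equation: Q = (1.486/n) A R^(2/3) S^(1/2) = (1.486/0.023) × 12.12 × 1.223^(2/3) × 0.006098^(1/2) = 69.9 ft³/s.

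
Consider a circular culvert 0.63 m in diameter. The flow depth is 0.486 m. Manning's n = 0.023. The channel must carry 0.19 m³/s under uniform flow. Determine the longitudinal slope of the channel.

S = 0.00261

For a circular section of diameter D = 0.63 m at depth y = 0.486 m, the central angle is θ = 2 arccos(1 − 2y/D) = 4.289 rad. Then A = (D²/8)(θ − sin θ) = 0.258 m² and P = Dθ/2 = 1.351 m.
Hydraulic radius R = A/P = 0.258/1.351 = 0.191 m.
From Manning's equation, S = [nQ / (1 A R^(2/3))]² = [0.023 × 0.19 / (1 × 0.258 × 0.191^(2/3))]² = 0.00261.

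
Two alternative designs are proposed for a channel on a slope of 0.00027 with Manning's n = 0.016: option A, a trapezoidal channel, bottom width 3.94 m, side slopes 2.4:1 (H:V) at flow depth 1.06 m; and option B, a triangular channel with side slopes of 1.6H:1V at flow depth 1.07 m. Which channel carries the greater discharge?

channel A

Channel A: With bottom width b = 3.94 m and side slope z = 2.4: A = (b + zy)y = (3.94 + 2.4×1.06)×1.06 = 6.873 m²; P = b + 2y√(1+z²) = 3.94 + 2×1.06×2.6 = 9.452 m. Hydraulic radius R = A/P = 6.873/9.452 = 0.7272 m. Q_A = (1/0.016)·6.873·0.7272^(2/3)·√0.00027 = 5.708 m³/s.
Channel B: For a triangular section with side slope z = 1.6: A = zy² = 1.6×1.07² = 1.832 m²; P = 2y√(1+z²) = 2×1.07×1.887 = 4.038 m. Hydraulic radius R = A/P = 1.832/4.038 = 0.4537 m. Q_B = (1/0.016)·1.832·0.4537^(2/3)·√0.00027 = 1.111 m³/s.
Q_A = 5.708 m³/s vs Q_B = 1.111 m³/s, so channel A carries more.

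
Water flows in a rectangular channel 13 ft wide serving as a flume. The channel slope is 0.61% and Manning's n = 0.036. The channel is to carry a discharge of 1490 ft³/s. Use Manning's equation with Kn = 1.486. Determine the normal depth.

y_n = 13.3 ft

Manning's equation rearranged: A R^(2/3) = nQ / (1.486·√S) = 0.036 × 1490 / (1.486 × √0.0061) = 462.2.
Trying y = 15.4 ft: A R^(2/3) = 551.4 — over.
Trying y = 11.4 ft: A R^(2/3) = 382.1 — short.
Trying y = 13.3 ft: A R^(2/3) = 461.9 — matches.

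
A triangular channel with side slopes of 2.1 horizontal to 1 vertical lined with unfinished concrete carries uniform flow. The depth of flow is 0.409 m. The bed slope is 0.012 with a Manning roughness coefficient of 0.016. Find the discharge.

Q = 0.78 m³/s

For a triangular section with side slope z = 2.1: A = zy² = 2.1×0.409² = 0.3513 m²; P = 2y√(1+z²) = 2×0.409×2.326 = 1.903 m.
Hydraulic radius R = A/P = 0.3513/1.903 = 0.1846 m.
Manning's equation: Q = (1/n) A R^(2/3) S^(1/2) = (1/0.016) × 0.3513 × 0.1846^(2/3) × 0.012^(1/2) = 0.78 m³/s.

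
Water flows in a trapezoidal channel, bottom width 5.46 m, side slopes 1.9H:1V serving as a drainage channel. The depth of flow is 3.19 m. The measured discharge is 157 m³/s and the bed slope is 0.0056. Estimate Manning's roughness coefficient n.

With bottom width b = 5.46 m and side slope z = 1.9: A = (b + zy)y = (5.46 + 1.9×3.19)×3.19 = 36.75 m²; P = b + 2y√(1+z²) = 5.46 + 2×3.19×2.147 = 19.16 m.
Hydraulic radius R = A/P = 36.75/19.16 = 1.918 m.
Rearranging Manning's equation: n = (1/Q) A R^(2/3) S^(1/2) = (1/157) × 36.75 × 1.918^(2/3) × √0.0056 = 0.027.

n = 0.027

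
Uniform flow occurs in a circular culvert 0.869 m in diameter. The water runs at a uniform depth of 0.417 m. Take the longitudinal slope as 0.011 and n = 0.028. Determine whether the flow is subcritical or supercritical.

For a circular section of diameter D = 0.869 m at depth y = 0.417 m, the central angle is θ = 2 arccos(1 − 2y/D) = 3.061 rad. Then A = (D²/8)(θ − sin θ) = 0.2813 m² and P = Dθ/2 = 1.33 m.
Hydraulic radius R = A/P = 0.2813/1.33 = 0.2115 m.
V = (1/n) R^(2/3) √S = (1/0.028) × 0.2115^(2/3) × √0.011 = 1.33 m/s. Hydraulic depth D_h = A/T = 0.2813/0.8683 = 0.324 m.
Froude number Fr = V/√(g·D_h) = 1.33/√(9.81×0.324) = 0.746, which is less than 1, so the flow is subcritical.

subcritical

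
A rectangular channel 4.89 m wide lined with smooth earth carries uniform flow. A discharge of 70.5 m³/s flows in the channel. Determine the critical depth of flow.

For a rectangular channel, critical depth y_c = (q²/g)^(1/3) where q = Q/b = 70.5/4.89 = 14.42 m²/s.
So y_c = (14.42²/9.81)^(1/3) = 2.77 m.

y_c = 2.77 m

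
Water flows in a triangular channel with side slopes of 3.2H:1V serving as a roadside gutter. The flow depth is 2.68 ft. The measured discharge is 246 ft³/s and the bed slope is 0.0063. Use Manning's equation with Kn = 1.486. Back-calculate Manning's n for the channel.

For a triangular section with side slope z = 3.2: A = zy² = 3.2×2.68² = 22.98 ft²; P = 2y√(1+z²) = 2×2.68×3.353 = 17.97 ft.
Hydraulic radius R = A/P = 22.98/17.97 = 1.279 ft.
Rearranging Manning's equation: n = (1.486/Q) A R^(2/3) S^(1/2) = (1.486/246) × 22.98 × 1.279^(2/3) × √0.0063 = 0.013.

n = 0.013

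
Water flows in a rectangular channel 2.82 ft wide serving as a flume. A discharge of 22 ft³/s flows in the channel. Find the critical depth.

y_c = 1.24 ft

For a rectangular channel, critical depth y_c = (q²/g)^(1/3) where q = Q/b = 22/2.82 = 7.801 ft²/s.
So y_c = (7.801²/32.2)^(1/3) = 1.24 ft.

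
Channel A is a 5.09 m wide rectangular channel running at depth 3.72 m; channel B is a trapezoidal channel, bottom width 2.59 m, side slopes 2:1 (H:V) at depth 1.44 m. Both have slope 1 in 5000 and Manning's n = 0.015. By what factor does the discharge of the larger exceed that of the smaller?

Channel A: Flow area A = b·y = 5.09 × 3.72 = 18.93 m². Wetted perimeter P = b + 2y = 5.09 + 2×3.72 = 12.53 m. Hydraulic radius R = A/P = 18.93/12.53 = 1.511 m. Q_A = (1/0.015)·18.93·1.511^(2/3)·√0.0002 = 23.51 m³/s.
Channel B: With bottom width b = 2.59 m and side slope z = 2: A = (b + zy)y = (2.59 + 2×1.44)×1.44 = 7.877 m²; P = b + 2y√(1+z²) = 2.59 + 2×1.44×2.236 = 9.03 m. Hydraulic radius R = A/P = 7.877/9.03 = 0.8723 m. Q_B = (1/0.015)·7.877·0.8723^(2/3)·√0.0002 = 6.78 m³/s.
The larger discharge is 23.51 m³/s and the smaller is 6.78 m³/s; the ratio is 3.47.

3.47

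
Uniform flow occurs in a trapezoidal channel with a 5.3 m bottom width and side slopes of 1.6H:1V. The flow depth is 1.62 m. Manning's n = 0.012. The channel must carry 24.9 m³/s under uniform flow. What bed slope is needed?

S = 0.000469

With bottom width b = 5.3 m and side slope z = 1.6: A = (b + zy)y = (5.3 + 1.6×1.62)×1.62 = 12.79 m²; P = b + 2y√(1+z²) = 5.3 + 2×1.62×1.887 = 11.41 m.
Hydraulic radius R = A/P = 12.79/11.41 = 1.12 m.
From Manning's equation, S = [nQ / (1 A R^(2/3))]² = [0.012 × 24.9 / (1 × 12.79 × 1.12^(2/3))]² = 0.000469.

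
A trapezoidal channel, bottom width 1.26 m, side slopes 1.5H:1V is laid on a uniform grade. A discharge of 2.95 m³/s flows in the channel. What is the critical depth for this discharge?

At critical depth, Q² T / (g A³) = 1, i.e. A³/T = Q²/g = 2.95²/9.81 = 0.8871.
Trying y = 0.773 m: A³/T = 1.828 — over.
Trying y = 0.528 m: A³/T = 0.4472 — short.
Trying y = 0.637 m: A³/T = 0.8864 — close enough.

y_c = 0.637 m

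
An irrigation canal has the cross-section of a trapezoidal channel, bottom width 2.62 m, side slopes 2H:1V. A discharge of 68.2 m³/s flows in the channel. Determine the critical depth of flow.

At critical depth, Q² T / (g A³) = 1, i.e. A³/T = Q²/g = 68.2²/9.81 = 474.1.
Try y = 2.99 m: A³/T = 1166 — high.
Try y = 2 m: A³/T = 218.5 — low.
Try y = 2.41 m: A³/T = 470.2 — matches.

y_c = 2.41 m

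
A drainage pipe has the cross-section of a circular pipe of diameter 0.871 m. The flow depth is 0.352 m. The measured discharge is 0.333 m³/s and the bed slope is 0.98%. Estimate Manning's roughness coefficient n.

For a circular section of diameter D = 0.871 m at depth y = 0.352 m, the central angle is θ = 2 arccos(1 − 2y/D) = 2.756 rad. Then A = (D²/8)(θ − sin θ) = 0.2256 m² and P = Dθ/2 = 1.2 m.
Hydraulic radius R = A/P = 0.2256/1.2 = 0.188 m.
Rearranging Manning's equation: n = (1/Q) A R^(2/3) S^(1/2) = (1/0.333) × 0.2256 × 0.188^(2/3) × √0.0098 = 0.022.

n = 0.022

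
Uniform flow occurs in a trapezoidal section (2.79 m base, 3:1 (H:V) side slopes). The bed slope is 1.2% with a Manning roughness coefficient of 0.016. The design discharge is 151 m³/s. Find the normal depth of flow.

Manning's equation rearranged: A R^(2/3) = nQ / (1·√S) = 0.016 × 151 / (√0.012) = 22.05.
At y = 2.53 m: A R^(2/3) = 32.83 — too large.
At y = 2.13 m: A R^(2/3) = 22.11 — matches.

y_n = 2.13 m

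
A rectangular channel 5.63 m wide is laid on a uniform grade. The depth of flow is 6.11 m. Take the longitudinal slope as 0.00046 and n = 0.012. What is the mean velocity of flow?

V = 2.77 m/s

Flow area A = b·y = 5.63 × 6.11 = 34.4 m². Wetted perimeter P = b + 2y = 5.63 + 2×6.11 = 17.85 m.
Hydraulic radius R = A/P = 34.4/17.85 = 1.927 m.
From Manning's equation, V = (1/n) R^(2/3) S^(1/2) = (1/0.012) × 1.927^(2/3) × 0.00046^(1/2) = 2.77 m/s.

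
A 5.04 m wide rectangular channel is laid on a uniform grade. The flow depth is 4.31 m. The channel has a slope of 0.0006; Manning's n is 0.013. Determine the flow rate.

Flow area A = b·y = 5.04 × 4.31 = 21.72 m². Wetted perimeter P = b + 2y = 5.04 + 2×4.31 = 13.66 m.
Hydraulic radius R = A/P = 21.72/13.66 = 1.59 m.
Manning's equation: Q = (1/n) A R^(2/3) S^(1/2) = (1/0.013) × 21.72 × 1.59^(2/3) × 0.0006^(1/2) = 55.8 m³/s.

Q = 55.8 m³/s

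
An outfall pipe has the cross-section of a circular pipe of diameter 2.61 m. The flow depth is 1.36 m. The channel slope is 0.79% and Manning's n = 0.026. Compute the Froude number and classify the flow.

subcritical

For a circular section of diameter D = 2.61 m at depth y = 1.36 m, the central angle is θ = 2 arccos(1 − 2y/D) = 3.226 rad. Then A = (D²/8)(θ − sin θ) = 2.819 m² and P = Dθ/2 = 4.21 m.
Hydraulic radius R = A/P = 2.819/4.21 = 0.6695 m.
V = (1/n) R^(2/3) √S = (1/0.026) × 0.6695^(2/3) × √0.0079 = 2.616 m/s. Hydraulic depth D_h = A/T = 2.819/2.608 = 1.081 m.
Froude number Fr = V/√(g·D_h) = 2.616/√(9.81×1.081) = 0.803, which is less than 1, so the flow is subcritical.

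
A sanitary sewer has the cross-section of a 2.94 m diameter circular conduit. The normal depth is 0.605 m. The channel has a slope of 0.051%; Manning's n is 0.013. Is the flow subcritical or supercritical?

For a circular section of diameter D = 2.94 m at depth y = 0.605 m, the central angle is θ = 2 arccos(1 − 2y/D) = 1.883 rad. Then A = (D²/8)(θ − sin θ) = 1.007 m² and P = Dθ/2 = 2.769 m.
Hydraulic radius R = A/P = 1.007/2.769 = 0.3636 m.
V = (1/n) R^(2/3) √S = (1/0.013) × 0.3636^(2/3) × √0.00051 = 0.885 m/s. Hydraulic depth D_h = A/T = 1.007/2.377 = 0.4235 m.
Froude number Fr = V/√(g·D_h) = 0.885/√(9.81×0.4235) = 0.434, which is less than 1, so the flow is subcritical.

subcritical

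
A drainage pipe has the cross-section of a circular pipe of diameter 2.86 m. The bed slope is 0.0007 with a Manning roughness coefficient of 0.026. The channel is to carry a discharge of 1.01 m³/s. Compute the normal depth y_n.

Manning's equation rearranged: A R^(2/3) = nQ / (1·√S) = 0.026 × 1.01 / (√0.0007) = 0.9925.
Try y = 1.06 m: A R^(2/3) = 1.504 — too large.
Try y = 0.588 m: A R^(2/3) = 0.4757 — too small.
Try y = 0.852 m: A R^(2/3) = 0.9924 — close enough.

y_n = 0.852 m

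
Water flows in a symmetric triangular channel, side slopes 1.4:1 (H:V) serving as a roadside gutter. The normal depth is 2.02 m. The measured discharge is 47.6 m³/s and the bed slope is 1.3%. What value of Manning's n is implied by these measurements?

For a triangular section with side slope z = 1.4: A = zy² = 1.4×2.02² = 5.713 m²; P = 2y√(1+z²) = 2×2.02×1.72 = 6.951 m.
Hydraulic radius R = A/P = 5.713/6.951 = 0.8219 m.
Rearranging Manning's equation: n = (1/Q) A R^(2/3) S^(1/2) = (1/47.6) × 5.713 × 0.8219^(2/3) × √0.013 = 0.012.

n = 0.012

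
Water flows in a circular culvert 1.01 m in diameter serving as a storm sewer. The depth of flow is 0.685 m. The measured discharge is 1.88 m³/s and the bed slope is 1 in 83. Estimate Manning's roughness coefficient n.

For a circular section of diameter D = 1.01 m at depth y = 0.685 m, the central angle is θ = 2 arccos(1 − 2y/D) = 3.87 rad. Then A = (D²/8)(θ − sin θ) = 0.5785 m² and P = Dθ/2 = 1.955 m.
Hydraulic radius R = A/P = 0.5785/1.955 = 0.296 m.
Rearranging Manning's equation: n = (1/Q) A R^(2/3) S^(1/2) = (1/1.88) × 0.5785 × 0.296^(2/3) × √0.01205 = 0.015.

n = 0.015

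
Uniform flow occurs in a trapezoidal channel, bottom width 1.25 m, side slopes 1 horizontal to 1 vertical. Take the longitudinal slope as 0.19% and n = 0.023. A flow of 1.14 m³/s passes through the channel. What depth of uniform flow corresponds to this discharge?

y_n = 0.613 m

Manning's equation rearranged: A R^(2/3) = nQ / (1·√S) = 0.023 × 1.14 / (√0.0019) = 0.6015.
Try y = 0.473 m: A R^(2/3) = 0.3772 — low.
Try y = 0.743 m: A R^(2/3) = 0.859 — high.
Try y = 0.613 m: A R^(2/3) = 0.602 — close enough.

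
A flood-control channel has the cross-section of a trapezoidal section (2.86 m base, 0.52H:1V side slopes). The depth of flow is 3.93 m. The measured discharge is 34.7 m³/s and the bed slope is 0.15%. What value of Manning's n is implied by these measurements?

n = 0.03

With bottom width b = 2.86 m and side slope z = 0.52: A = (b + zy)y = (2.86 + 0.52×3.93)×3.93 = 19.27 m²; P = b + 2y√(1+z²) = 2.86 + 2×3.93×1.127 = 11.72 m.
Hydraulic radius R = A/P = 19.27/11.72 = 1.644 m.
Rearranging Manning's equation: n = (1/Q) A R^(2/3) S^(1/2) = (1/34.7) × 19.27 × 1.644^(2/3) × √0.0015 = 0.03.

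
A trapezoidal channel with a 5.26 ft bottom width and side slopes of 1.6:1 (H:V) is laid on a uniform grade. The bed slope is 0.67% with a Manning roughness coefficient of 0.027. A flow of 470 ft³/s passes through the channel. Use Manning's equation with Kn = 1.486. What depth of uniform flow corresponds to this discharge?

Manning's equation rearranged: A R^(2/3) = nQ / (1.486·√S) = 0.027 × 470 / (1.486 × √0.0067) = 104.3.
At y = 5.18 ft: A R^(2/3) = 140.4 — over.
At y = 4.51 ft: A R^(2/3) = 104.3 — matches.

y_n = 4.51 ft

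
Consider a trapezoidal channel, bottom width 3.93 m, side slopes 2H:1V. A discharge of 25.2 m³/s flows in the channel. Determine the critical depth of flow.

At critical depth, Q² T / (g A³) = 1, i.e. A³/T = Q²/g = 25.2²/9.81 = 64.73.
Try y = 1.13 m: A³/T = 40.5 — too small.
Try y = 1.42 m: A³/T = 92.45 — too large.
Try y = 1.29 m: A³/T = 65.16 — close enough.

y_c = 1.29 m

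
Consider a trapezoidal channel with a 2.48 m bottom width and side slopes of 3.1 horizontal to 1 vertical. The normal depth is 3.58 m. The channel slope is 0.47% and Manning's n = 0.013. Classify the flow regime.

With bottom width b = 2.48 m and side slope z = 3.1: A = (b + zy)y = (2.48 + 3.1×3.58)×3.58 = 48.61 m²; P = b + 2y√(1+z²) = 2.48 + 2×3.58×3.257 = 25.8 m.
Hydraulic radius R = A/P = 48.61/25.8 = 1.884 m.
V = (1/n) R^(2/3) √S = (1/0.013) × 1.884^(2/3) × √0.0047 = 8.044 m/s. Hydraulic depth D_h = A/T = 48.61/24.68 = 1.97 m.
Froude number Fr = V/√(g·D_h) = 8.044/√(9.81×1.97) = 1.83, which is greater than 1, so the flow is supercritical.

supercritical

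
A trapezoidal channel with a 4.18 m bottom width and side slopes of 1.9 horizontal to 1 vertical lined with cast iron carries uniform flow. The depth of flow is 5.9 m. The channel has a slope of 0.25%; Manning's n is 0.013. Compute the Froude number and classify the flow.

With bottom width b = 4.18 m and side slope z = 1.9: A = (b + zy)y = (4.18 + 1.9×5.9)×5.9 = 90.8 m²; P = b + 2y√(1+z²) = 4.18 + 2×5.9×2.147 = 29.52 m.
Hydraulic radius R = A/P = 90.8/29.52 = 3.076 m.
V = (1/n) R^(2/3) √S = (1/0.013) × 3.076^(2/3) × √0.0025 = 8.136 m/s. Hydraulic depth D_h = A/T = 90.8/26.6 = 3.414 m.
Froude number Fr = V/√(g·D_h) = 8.136/√(9.81×3.414) = 1.41, which is greater than 1, so the flow is supercritical.

supercritical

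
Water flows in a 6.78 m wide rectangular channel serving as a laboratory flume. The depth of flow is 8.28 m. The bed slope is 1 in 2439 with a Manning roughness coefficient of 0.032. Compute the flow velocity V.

V = 1.14 m/s

Flow area A = b·y = 6.78 × 8.28 = 56.14 m². Wetted perimeter P = b + 2y = 6.78 + 2×8.28 = 23.34 m.
Hydraulic radius R = A/P = 56.14/23.34 = 2.405 m.
From Manning's equation, V = (1/n) R^(2/3) S^(1/2) = (1/0.032) × 2.405^(2/3) × 0.00041^(1/2) = 1.14 m/s.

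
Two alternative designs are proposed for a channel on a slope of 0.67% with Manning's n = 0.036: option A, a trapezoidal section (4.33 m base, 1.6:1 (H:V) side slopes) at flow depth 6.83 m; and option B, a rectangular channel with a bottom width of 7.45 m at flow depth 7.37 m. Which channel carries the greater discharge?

channel A

Channel A: With bottom width b = 4.33 m and side slope z = 1.6: A = (b + zy)y = (4.33 + 1.6×6.83)×6.83 = 104.2 m²; P = b + 2y√(1+z²) = 4.33 + 2×6.83×1.887 = 30.1 m. Hydraulic radius R = A/P = 104.2/30.1 = 3.462 m. Q_A = (1/0.036)·104.2·3.462^(2/3)·√0.0067 = 542.2 m³/s.
Channel B: Flow area A = b·y = 7.45 × 7.37 = 54.91 m². Wetted perimeter P = b + 2y = 7.45 + 2×7.37 = 22.19 m. Hydraulic radius R = A/P = 54.91/22.19 = 2.474 m. Q_B = (1/0.036)·54.91·2.474^(2/3)·√0.0067 = 228.4 m³/s.
Q_A = 542.2 m³/s vs Q_B = 228.4 m³/s, so channel A carries more.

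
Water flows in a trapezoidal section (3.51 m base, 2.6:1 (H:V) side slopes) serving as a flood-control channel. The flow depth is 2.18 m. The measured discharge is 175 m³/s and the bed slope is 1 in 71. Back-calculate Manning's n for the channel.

n = 0.016

With bottom width b = 3.51 m and side slope z = 2.6: A = (b + zy)y = (3.51 + 2.6×2.18)×2.18 = 20.01 m²; P = b + 2y√(1+z²) = 3.51 + 2×2.18×2.786 = 15.66 m.
Hydraulic radius R = A/P = 20.01/15.66 = 1.278 m.
Rearranging Manning's equation: n = (1/Q) A R^(2/3) S^(1/2) = (1/175) × 20.01 × 1.278^(2/3) × √0.01408 = 0.016.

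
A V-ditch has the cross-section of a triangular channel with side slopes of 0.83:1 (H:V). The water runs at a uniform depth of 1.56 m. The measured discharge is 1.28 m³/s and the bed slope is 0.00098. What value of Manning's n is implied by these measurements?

For a triangular section with side slope z = 0.83: A = zy² = 0.83×1.56² = 2.02 m²; P = 2y√(1+z²) = 2×1.56×1.3 = 4.055 m.
Hydraulic radius R = A/P = 2.02/4.055 = 0.4982 m.
Rearranging Manning's equation: n = (1/Q) A R^(2/3) S^(1/2) = (1/1.28) × 2.02 × 0.4982^(2/3) × √0.00098 = 0.031.

n = 0.031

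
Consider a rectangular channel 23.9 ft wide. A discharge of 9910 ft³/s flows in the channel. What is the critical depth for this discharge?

y_c = 17.5 ft

For a rectangular channel, critical depth y_c = (q²/g)^(1/3) where q = Q/b = 9910/23.9 = 414.6 ft²/s.
So y_c = (414.6²/32.2)^(1/3) = 17.5 ft.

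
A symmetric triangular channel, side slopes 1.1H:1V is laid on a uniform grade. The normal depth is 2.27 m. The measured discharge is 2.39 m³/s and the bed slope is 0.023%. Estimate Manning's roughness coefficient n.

For a triangular section with side slope z = 1.1: A = zy² = 1.1×2.27² = 5.668 m²; P = 2y√(1+z²) = 2×2.27×1.487 = 6.749 m.
Hydraulic radius R = A/P = 5.668/6.749 = 0.8398 m.
Rearranging Manning's equation: n = (1/Q) A R^(2/3) S^(1/2) = (1/2.39) × 5.668 × 0.8398^(2/3) × √0.00023 = 0.032.

n = 0.032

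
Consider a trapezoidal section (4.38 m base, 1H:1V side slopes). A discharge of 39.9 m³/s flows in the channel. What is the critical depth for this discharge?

y_c = 1.77 m

At critical depth, Q² T / (g A³) = 1, i.e. A³/T = Q²/g = 39.9²/9.81 = 162.3.
At y = 1.27 m: A³/T = 53.39 — too small.
At y = 2.03 m: A³/T = 261 — too large.
At y = 1.77 m: A³/T = 162.9 — close enough.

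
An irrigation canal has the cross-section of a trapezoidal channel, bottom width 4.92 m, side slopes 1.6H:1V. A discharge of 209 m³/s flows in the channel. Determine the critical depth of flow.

At critical depth, Q² T / (g A³) = 1, i.e. A³/T = Q²/g = 209²/9.81 = 4453.
At y = 2.95 m: A³/T = 1602 — too small.
At y = 4.82 m: A³/T = 11090 — too large.
At y = 3.84 m: A³/T = 4457 — matches.

y_c = 3.84 m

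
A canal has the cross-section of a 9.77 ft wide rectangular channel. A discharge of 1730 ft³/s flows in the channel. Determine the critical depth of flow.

For a rectangular channel, critical depth y_c = (q²/g)^(1/3) where q = Q/b = 1730/9.77 = 177.1 ft²/s.
So y_c = (177.1²/32.2)^(1/3) = 9.91 ft.

y_c = 9.91 ft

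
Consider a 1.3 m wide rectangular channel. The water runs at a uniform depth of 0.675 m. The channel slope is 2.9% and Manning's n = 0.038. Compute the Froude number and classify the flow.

Flow area A = b·y = 1.3 × 0.675 = 0.8775 m². Wetted perimeter P = b + 2y = 1.3 + 2×0.675 = 2.65 m.
Hydraulic radius R = A/P = 0.8775/2.65 = 0.3311 m.
V = (1/n) R^(2/3) √S = (1/0.038) × 0.3311^(2/3) × √0.029 = 2.145 m/s. Hydraulic depth D_h = A/T = 0.8775/1.3 = 0.675 m.
Froude number Fr = V/√(g·D_h) = 2.145/√(9.81×0.675) = 0.834, which is less than 1, so the flow is subcritical.

subcritical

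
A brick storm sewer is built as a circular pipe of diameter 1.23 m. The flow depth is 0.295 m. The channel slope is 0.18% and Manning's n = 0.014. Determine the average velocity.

For a circular section of diameter D = 1.23 m at depth y = 0.295 m, the central angle is θ = 2 arccos(1 − 2y/D) = 2.047 rad. Then A = (D²/8)(θ − sin θ) = 0.2191 m² and P = Dθ/2 = 1.259 m.
Hydraulic radius R = A/P = 0.2191/1.259 = 0.174 m.
From Manning's equation, V = (1/n) R^(2/3) S^(1/2) = (1/0.014) × 0.174^(2/3) × 0.0018^(1/2) = 0.945 m/s.

V = 0.945 m/s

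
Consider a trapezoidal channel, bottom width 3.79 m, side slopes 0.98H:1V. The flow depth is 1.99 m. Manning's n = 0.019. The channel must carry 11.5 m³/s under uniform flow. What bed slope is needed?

S = 0.000281

With bottom width b = 3.79 m and side slope z = 0.98: A = (b + zy)y = (3.79 + 0.98×1.99)×1.99 = 11.42 m²; P = b + 2y√(1+z²) = 3.79 + 2×1.99×1.4 = 9.363 m.
Hydraulic radius R = A/P = 11.42/9.363 = 1.22 m.
From Manning's equation, S = [nQ / (1 A R^(2/3))]² = [0.019 × 11.5 / (1 × 11.42 × 1.22^(2/3))]² = 0.000281.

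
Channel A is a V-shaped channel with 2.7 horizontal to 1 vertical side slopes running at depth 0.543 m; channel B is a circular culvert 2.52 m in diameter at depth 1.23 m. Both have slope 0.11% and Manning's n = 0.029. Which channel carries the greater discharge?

Channel A: For a triangular section with side slope z = 2.7: A = zy² = 2.7×0.543² = 0.7961 m²; P = 2y√(1+z²) = 2×0.543×2.879 = 3.127 m. Hydraulic radius R = A/P = 0.7961/3.127 = 0.2546 m. Q_A = (1/0.029)·0.7961·0.2546^(2/3)·√0.0011 = 0.3657 m³/s.
Channel B: For a circular section of diameter D = 2.52 m at depth y = 1.23 m, the central angle is θ = 2 arccos(1 − 2y/D) = 3.094 rad. Then A = (D²/8)(θ − sin θ) = 2.418 m² and P = Dθ/2 = 3.898 m. Hydraulic radius R = A/P = 2.418/3.898 = 0.6203 m. Q_B = (1/0.029)·2.418·0.6203^(2/3)·√0.0011 = 2.012 m³/s.
Q_A = 0.3657 m³/s vs Q_B = 2.012 m³/s, so channel B carries more.

channel B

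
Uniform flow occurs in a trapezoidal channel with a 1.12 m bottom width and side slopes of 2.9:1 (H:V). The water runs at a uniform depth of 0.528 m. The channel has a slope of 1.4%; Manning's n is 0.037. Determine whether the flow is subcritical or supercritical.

With bottom width b = 1.12 m and side slope z = 2.9: A = (b + zy)y = (1.12 + 2.9×0.528)×0.528 = 1.4 m²; P = b + 2y√(1+z²) = 1.12 + 2×0.528×3.068 = 4.359 m.
Hydraulic radius R = A/P = 1.4/4.359 = 0.3211 m.
V = (1/n) R^(2/3) √S = (1/0.037) × 0.3211^(2/3) × √0.014 = 1.5 m/s. Hydraulic depth D_h = A/T = 1.4/4.182 = 0.3347 m.
Froude number Fr = V/√(g·D_h) = 1.5/√(9.81×0.3347) = 0.828, which is less than 1, so the flow is subcritical.

subcritical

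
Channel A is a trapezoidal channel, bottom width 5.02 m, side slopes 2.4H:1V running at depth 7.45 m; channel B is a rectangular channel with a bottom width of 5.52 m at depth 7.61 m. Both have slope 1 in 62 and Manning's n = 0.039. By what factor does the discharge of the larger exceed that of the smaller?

6.28

Channel A: With bottom width b = 5.02 m and side slope z = 2.4: A = (b + zy)y = (5.02 + 2.4×7.45)×7.45 = 170.6 m²; P = b + 2y√(1+z²) = 5.02 + 2×7.45×2.6 = 43.76 m. Hydraulic radius R = A/P = 170.6/43.76 = 3.899 m. Q_A = (1/0.039)·170.6·3.899^(2/3)·√0.01613 = 1376 m³/s.
Channel B: Flow area A = b·y = 5.52 × 7.61 = 42.01 m². Wetted perimeter P = b + 2y = 5.52 + 2×7.61 = 20.74 m. Hydraulic radius R = A/P = 42.01/20.74 = 2.025 m. Q_B = (1/0.039)·42.01·2.025^(2/3)·√0.01613 = 219 m³/s.
The larger discharge is 1376 m³/s and the smaller is 219 m³/s; the ratio is 6.28.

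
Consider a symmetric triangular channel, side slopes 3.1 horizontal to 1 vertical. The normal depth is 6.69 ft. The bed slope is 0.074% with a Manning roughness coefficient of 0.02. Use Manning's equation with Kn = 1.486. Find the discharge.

For a triangular section with side slope z = 3.1: A = zy² = 3.1×6.69² = 138.7 ft²; P = 2y√(1+z²) = 2×6.69×3.257 = 43.58 ft.
Hydraulic radius R = A/P = 138.7/43.58 = 3.183 ft.
Manning's equation: Q = (1.486/n) A R^(2/3) S^(1/2) = (1.486/0.02) × 138.7 × 3.183^(2/3) × 0.00074^(1/2) = 607 ft³/s.

Q = 607 ft³/s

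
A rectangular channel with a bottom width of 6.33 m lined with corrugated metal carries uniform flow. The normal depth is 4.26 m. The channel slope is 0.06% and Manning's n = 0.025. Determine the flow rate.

Flow area A = b·y = 6.33 × 4.26 = 26.97 m². Wetted perimeter P = b + 2y = 6.33 + 2×4.26 = 14.85 m.
Hydraulic radius R = A/P = 26.97/14.85 = 1.816 m.
Manning's equation: Q = (1/n) A R^(2/3) S^(1/2) = (1/0.025) × 26.97 × 1.816^(2/3) × 0.0006^(1/2) = 39.3 m³/s.

Q = 39.3 m³/s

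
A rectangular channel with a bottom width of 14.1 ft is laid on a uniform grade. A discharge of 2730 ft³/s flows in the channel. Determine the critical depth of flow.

y_c = 10.5 ft

For a rectangular channel, critical depth y_c = (q²/g)^(1/3) where q = Q/b = 2730/14.1 = 193.6 ft²/s.
So y_c = (193.6²/32.2)^(1/3) = 10.5 ft.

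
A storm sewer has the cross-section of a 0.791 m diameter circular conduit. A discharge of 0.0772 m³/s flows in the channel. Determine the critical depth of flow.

y_c = 0.163 m

At critical depth, Q² T / (g A³) = 1, i.e. A³/T = Q²/g = 0.0772²/9.81 = 0.0006075.
Trying y = 0.204 m: A³/T = 0.001461 — over.
Trying y = 0.163 m: A³/T = 0.0006085 — matches.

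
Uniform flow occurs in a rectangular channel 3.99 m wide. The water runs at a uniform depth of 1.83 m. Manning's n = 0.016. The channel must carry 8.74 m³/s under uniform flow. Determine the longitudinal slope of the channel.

Flow area A = b·y = 3.99 × 1.83 = 7.302 m². Wetted perimeter P = b + 2y = 3.99 + 2×1.83 = 7.65 m.
Hydraulic radius R = A/P = 7.302/7.65 = 0.9545 m.
From Manning's equation, S = [nQ / (1 A R^(2/3))]² = [0.016 × 8.74 / (1 × 7.302 × 0.9545^(2/3))]² = 0.00039.

S = 0.00039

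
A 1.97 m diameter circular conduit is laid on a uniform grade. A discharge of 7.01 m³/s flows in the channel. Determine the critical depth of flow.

y_c = 1.29 m

At critical depth, Q² T / (g A³) = 1, i.e. A³/T = Q²/g = 7.01²/9.81 = 5.009.
At y = 0.932 m: A³/T = 1.455 — too small.
At y = 1.29 m: A³/T = 5.052 — ≈ 5.009.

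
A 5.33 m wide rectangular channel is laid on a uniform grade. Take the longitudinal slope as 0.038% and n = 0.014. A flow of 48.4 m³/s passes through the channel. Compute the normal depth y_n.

y_n = 4.6 m

Manning's equation rearranged: A R^(2/3) = nQ / (1·√S) = 0.014 × 48.4 / (√0.00038) = 34.76.
At y = 3.81 m: A R^(2/3) = 27.41 — too small.
At y = 4.6 m: A R^(2/3) = 34.75 — ≈ 34.76.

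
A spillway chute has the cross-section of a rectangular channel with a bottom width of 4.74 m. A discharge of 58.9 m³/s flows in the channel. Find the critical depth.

y_c = 2.51 m

For a rectangular channel, critical depth y_c = (q²/g)^(1/3) where q = Q/b = 58.9/4.74 = 12.43 m²/s.
So y_c = (12.43²/9.81)^(1/3) = 2.51 m.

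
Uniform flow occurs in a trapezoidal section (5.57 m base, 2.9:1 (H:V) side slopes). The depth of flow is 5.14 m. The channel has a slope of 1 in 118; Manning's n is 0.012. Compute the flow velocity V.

V = 15.4 m/s

With bottom width b = 5.57 m and side slope z = 2.9: A = (b + zy)y = (5.57 + 2.9×5.14)×5.14 = 105.2 m²; P = b + 2y√(1+z²) = 5.57 + 2×5.14×3.068 = 37.1 m.
Hydraulic radius R = A/P = 105.2/37.1 = 2.836 m.
From Manning's equation, V = (1/n) R^(2/3) S^(1/2) = (1/0.012) × 2.836^(2/3) × 0.008475^(1/2) = 15.4 m/s.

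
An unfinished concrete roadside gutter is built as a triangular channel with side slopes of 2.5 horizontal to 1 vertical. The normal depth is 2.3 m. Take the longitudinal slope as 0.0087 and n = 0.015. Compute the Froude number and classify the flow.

supercritical

For a triangular section with side slope z = 2.5: A = zy² = 2.5×2.3² = 13.22 m²; P = 2y√(1+z²) = 2×2.3×2.693 = 12.39 m.
Hydraulic radius R = A/P = 13.22/12.39 = 1.068 m.
V = (1/n) R^(2/3) √S = (1/0.015) × 1.068^(2/3) × √0.0087 = 6.496 m/s. Hydraulic depth D_h = A/T = 13.22/11.5 = 1.15 m.
Froude number Fr = V/√(g·D_h) = 6.496/√(9.81×1.15) = 1.93, which is greater than 1, so the flow is supercritical.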